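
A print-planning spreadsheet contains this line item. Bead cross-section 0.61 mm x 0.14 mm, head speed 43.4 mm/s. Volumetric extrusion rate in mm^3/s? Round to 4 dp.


Rate = 0.61 * 0.14 * 43.4 = 3.7064 mm^3/s


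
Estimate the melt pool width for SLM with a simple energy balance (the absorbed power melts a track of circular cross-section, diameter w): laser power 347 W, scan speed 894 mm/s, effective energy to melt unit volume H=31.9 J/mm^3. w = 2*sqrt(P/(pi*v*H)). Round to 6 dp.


w = 2*sqrt(347/(pi*894*31.9)) = 0.124467 mm


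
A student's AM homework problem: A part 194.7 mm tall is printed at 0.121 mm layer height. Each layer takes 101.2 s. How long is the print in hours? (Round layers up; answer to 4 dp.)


Layers = ceil(194.7/0.121) = 1610
t = 1610 * 101.2 / 3600 = 45.2589 hrs


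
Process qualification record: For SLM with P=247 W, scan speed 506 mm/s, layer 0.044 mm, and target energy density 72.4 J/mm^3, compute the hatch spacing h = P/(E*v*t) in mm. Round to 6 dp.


h = 247 / (72.4*506*0.044) = 0.153234 mm


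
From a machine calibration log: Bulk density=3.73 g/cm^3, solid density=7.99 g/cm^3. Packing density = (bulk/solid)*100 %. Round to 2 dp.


Packing = (3.73/7.99)*100 = 46.68 %


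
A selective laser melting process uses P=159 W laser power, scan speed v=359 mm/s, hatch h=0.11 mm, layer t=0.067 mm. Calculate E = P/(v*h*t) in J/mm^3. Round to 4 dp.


E = 159 / (359*0.11*0.067) = 60.0946 J/mm^3


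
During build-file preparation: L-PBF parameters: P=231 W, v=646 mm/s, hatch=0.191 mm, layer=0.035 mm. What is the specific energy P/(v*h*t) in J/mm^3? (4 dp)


Build rate = 646 * 0.191 * 0.035 = 4.31851 mm^3/s
SE = 231 / 4.31851 = 53.4907 J/mm^3


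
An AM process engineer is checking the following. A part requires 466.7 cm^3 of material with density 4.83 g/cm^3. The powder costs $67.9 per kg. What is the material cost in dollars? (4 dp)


Mass = 466.7*4.83/1000 = 2.254161 kg
Cost = 2.254161 * 67.9 = 153.0575 $


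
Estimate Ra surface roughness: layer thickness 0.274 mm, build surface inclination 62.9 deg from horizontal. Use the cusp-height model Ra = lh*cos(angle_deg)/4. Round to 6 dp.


Ra = 0.274 * cos(62.9) / 4 = 0.031205 mm


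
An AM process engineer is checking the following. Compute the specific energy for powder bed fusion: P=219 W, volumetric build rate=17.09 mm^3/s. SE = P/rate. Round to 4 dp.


SE = 219 / 17.09 = 12.8145 J/mm^3


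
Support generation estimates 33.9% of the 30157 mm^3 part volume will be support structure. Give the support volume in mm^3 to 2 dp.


V_support = 30157 * 0.339 = 10223.22 mm^3


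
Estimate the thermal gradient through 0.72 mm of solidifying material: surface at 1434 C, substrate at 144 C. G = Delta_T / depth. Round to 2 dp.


G = (1434-144)/0.72 = 1791.67 C/mm


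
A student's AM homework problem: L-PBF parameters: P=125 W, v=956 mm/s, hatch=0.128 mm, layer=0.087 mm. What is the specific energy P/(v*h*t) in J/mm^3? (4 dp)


Build rate = 956 * 0.128 * 0.087 = 10.646016 mm^3/s
SE = 125 / 10.646016 = 11.7415 J/mm^3


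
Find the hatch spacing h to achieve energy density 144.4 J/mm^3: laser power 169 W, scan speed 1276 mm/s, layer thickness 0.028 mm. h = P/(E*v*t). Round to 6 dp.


h = 169 / (144.4*1276*0.028) = 0.032758 mm


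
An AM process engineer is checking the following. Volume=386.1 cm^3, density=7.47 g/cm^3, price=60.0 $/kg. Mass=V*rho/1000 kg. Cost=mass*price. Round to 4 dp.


Mass = 386.1*7.47/1000 = 2.884167 kg
Cost = 2.884167 * 60.0 = 173.05 $


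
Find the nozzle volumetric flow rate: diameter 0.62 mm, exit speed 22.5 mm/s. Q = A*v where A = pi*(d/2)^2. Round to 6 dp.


A = pi*(0.62/2)^2 = 0.30190705 mm^2
Q = 0.30190705 * 22.5 = 6.792909 mm^3/s


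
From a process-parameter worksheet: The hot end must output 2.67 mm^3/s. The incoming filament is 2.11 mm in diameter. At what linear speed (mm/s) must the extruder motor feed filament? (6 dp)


A = pi*(2.11/2)^2 = 3.496671
v = 2.67 / 3.496671 = 0.763583 mm/s


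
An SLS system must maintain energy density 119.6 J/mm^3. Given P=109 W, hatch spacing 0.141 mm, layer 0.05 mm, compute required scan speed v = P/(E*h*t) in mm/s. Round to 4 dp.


v = 109 / (119.6*0.141*0.05) = 129.2725 mm/s


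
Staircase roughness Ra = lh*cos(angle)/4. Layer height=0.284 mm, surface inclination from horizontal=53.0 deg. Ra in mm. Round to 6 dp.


Ra = 0.284 * cos(53.0) / 4 = 0.042729 mm


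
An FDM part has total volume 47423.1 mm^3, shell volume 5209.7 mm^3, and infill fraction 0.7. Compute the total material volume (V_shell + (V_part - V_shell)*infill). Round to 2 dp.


V_infill = (47423.1 - 5209.7) * 0.7 = 29549.38
V_total = 5209.7 + 29549.38 = 34759.08 mm^3


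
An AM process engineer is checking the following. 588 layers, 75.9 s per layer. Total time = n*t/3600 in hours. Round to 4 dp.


t = 588 * 75.9 / 3600 = 12.397 hrs


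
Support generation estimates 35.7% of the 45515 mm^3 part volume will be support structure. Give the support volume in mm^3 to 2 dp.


V_support = 45515 * 0.357 = 16248.86 mm^3


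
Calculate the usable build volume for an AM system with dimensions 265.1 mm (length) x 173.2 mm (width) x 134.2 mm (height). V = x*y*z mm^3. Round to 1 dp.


V = 265.1 * 173.2 * 134.2 = 6161835.9 mm^3


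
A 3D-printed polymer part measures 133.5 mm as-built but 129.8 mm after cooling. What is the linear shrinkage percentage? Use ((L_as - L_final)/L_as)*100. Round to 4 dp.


Shrinkage = ((133.5-129.8)/133.5)*100 = 2.7715 %


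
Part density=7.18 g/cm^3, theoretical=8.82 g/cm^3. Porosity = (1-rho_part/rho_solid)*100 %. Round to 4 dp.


Porosity = (1-7.18/8.82)*100 = 18.5941 %


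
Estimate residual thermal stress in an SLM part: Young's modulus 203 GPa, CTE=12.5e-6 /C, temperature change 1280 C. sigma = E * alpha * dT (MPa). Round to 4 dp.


sigma = 203*1000 * 12.5e-6 * 1280 = 3248.0 MPa


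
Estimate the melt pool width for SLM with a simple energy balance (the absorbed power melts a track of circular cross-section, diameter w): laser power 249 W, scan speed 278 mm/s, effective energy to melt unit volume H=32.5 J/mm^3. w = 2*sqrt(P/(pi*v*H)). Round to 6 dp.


w = 2*sqrt(249/(pi*278*32.5)) = 0.187323 mm


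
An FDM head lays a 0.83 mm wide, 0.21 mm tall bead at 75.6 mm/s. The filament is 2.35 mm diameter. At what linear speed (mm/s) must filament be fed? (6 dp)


Q = 0.83 * 0.21 * 75.6 = 13.17708 mm^3/s
A_fil = pi*(2.35/2)^2 = 4.33736136 mm^2
v_feed = 13.17708 / 4.33736136 = 3.038041 mm/s


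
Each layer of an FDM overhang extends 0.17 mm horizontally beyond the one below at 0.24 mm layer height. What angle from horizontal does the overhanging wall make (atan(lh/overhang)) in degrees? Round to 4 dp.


angle = atan(0.24/0.17) = 54.6888 degrees


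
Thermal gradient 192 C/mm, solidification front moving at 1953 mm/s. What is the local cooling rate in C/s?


CR = 192 * 1953 = 374976 C/s


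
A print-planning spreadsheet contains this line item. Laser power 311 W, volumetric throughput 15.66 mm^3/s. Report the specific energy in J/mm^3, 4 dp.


SE = 311 / 15.66 = 19.8595 J/mm^3


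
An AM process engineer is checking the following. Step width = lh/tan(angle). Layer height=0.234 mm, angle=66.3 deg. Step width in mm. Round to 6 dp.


step = 0.234 / tan(66.3) = 0.102719 mm


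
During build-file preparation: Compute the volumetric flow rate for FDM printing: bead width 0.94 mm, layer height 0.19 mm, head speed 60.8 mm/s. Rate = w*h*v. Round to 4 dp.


Rate = 0.94 * 0.19 * 60.8 = 10.8589 mm^3/s


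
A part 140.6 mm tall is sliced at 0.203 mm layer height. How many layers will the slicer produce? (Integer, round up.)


Layers = ceil(140.6/0.203) = 693


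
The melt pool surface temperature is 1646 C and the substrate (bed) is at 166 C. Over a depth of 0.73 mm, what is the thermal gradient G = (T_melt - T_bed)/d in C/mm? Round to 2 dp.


G = (1646-166)/0.73 = 2027.4 C/mm


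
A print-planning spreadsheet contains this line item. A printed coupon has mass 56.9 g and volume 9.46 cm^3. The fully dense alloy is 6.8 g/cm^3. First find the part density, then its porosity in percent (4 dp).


rho_part = 56.9 / 9.46 = 6.01479915 g/cm^3
Porosity = (1 - 6.01479915/6.8)*100 = 11.5471 %


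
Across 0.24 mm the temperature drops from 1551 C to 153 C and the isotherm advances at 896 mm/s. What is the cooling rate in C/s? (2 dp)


G = (1551-153)/0.24 = 5825.0 C/mm
CR = 5825.0 * 896 = 5219200.0 C/s


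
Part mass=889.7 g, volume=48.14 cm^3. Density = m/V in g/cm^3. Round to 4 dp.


rho = 889.7 / 48.14 = 18.4815 g/cm^3


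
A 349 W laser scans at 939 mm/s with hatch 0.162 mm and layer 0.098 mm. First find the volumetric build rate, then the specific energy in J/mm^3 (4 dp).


Build rate = 939 * 0.162 * 0.098 = 14.907564 mm^3/s
SE = 349 / 14.907564 = 23.4109 J/mm^3


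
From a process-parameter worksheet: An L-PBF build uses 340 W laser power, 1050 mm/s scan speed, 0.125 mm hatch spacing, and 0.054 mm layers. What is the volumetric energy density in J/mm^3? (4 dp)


E = 340 / (1050*0.125*0.054) = 47.9718 J/mm^3


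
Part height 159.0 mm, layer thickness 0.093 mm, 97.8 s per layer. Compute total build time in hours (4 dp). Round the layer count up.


Layers = ceil(159.0/0.093) = 1710
t = 1710 * 97.8 / 3600 = 46.455 hrs


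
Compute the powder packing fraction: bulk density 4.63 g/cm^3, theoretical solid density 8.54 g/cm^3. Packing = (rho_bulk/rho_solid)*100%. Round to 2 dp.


Packing = (4.63/8.54)*100 = 54.22 %


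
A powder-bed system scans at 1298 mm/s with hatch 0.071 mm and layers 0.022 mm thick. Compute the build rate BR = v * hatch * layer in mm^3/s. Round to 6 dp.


Rate = 1298 * 0.071 * 0.022 = 2.027476 mm^3/s


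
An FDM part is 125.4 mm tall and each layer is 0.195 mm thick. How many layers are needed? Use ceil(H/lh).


Layers = ceil(125.4/0.195) = 644


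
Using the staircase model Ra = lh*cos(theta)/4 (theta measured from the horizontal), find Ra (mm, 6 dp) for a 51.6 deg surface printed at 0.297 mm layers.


Ra = 0.297 * cos(51.6) / 4 = 0.04612 mm


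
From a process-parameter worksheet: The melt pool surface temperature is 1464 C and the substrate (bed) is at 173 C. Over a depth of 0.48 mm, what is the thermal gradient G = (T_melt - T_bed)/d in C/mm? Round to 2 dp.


G = (1464-173)/0.48 = 2689.58 C/mm


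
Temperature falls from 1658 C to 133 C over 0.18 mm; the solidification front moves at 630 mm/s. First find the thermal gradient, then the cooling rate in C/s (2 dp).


G = (1658-133)/0.18 = 8472.22222222 C/mm
CR = 8472.22222222 * 630 = 5337500.0 C/s


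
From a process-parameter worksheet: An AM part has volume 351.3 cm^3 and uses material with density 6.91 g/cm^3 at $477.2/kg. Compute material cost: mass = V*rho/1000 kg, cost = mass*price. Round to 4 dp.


Mass = 351.3*6.91/1000 = 2.427483 kg
Cost = 2.427483 * 477.2 = 1158.3949 $


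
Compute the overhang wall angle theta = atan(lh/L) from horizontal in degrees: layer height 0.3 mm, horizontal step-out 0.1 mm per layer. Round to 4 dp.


angle = atan(0.3/0.1) = 71.5651 degrees


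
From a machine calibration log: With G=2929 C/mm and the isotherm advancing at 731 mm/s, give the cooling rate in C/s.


CR = 2929 * 731 = 2141099 C/s


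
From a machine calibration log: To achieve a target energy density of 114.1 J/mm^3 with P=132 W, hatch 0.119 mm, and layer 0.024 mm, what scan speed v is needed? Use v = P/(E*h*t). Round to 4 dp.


v = 132 / (114.1*0.119*0.024) = 405.07 mm/s


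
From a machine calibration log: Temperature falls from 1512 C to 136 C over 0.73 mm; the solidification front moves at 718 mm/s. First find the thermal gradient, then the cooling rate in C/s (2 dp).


G = (1512-136)/0.73 = 1884.93150685 C/mm
CR = 1884.93150685 * 718 = 1353380.82 C/s


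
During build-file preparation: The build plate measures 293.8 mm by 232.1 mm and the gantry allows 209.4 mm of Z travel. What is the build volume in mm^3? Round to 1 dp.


V = 293.8 * 232.1 * 209.4 = 14279191.2 mm^3


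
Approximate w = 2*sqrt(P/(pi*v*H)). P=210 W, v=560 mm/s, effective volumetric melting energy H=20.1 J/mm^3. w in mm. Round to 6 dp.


w = 2*sqrt(210/(pi*560*20.1)) = 0.154125 mm


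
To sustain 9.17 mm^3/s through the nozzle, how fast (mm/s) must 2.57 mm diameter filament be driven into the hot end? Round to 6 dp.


A = pi*(2.57/2)^2 = 5.187476
v = 9.17 / 5.187476 = 1.767719 mm/s


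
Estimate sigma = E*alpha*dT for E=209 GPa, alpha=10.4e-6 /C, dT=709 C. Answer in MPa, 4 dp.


sigma = 209*1000 * 10.4e-6 * 709 = 1541.0824 MPa


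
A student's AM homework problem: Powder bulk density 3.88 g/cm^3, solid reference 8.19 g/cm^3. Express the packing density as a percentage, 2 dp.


Packing = (3.88/8.19)*100 = 47.37 %


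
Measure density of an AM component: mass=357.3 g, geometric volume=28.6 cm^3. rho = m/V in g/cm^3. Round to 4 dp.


rho = 357.3 / 28.6 = 12.493 g/cm^3


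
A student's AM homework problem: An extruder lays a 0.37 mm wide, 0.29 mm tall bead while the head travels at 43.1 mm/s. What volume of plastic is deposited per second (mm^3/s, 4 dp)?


Rate = 0.37 * 0.29 * 43.1 = 4.6246 mm^3/s


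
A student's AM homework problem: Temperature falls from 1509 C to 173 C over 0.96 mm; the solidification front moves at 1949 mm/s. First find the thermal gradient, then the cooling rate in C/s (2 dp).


G = (1509-173)/0.96 = 1391.66666667 C/mm
CR = 1391.66666667 * 1949 = 2712358.33 C/s


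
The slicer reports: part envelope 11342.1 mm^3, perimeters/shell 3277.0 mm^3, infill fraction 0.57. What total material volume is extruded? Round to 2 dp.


V_infill = (11342.1 - 3277.0) * 0.57 = 4597.11
V_total = 3277.0 + 4597.11 = 7874.11 mm^3


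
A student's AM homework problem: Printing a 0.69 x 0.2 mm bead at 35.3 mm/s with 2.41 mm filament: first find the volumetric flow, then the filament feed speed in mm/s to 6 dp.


Q = 0.69 * 0.2 * 35.3 = 4.8714 mm^3/s
A_fil = pi*(2.41/2)^2 = 4.56167107 mm^2
v_feed = 4.8714 / 4.56167107 = 1.067898 mm/s


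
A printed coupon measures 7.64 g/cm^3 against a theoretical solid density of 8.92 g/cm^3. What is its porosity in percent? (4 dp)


Porosity = (1-7.64/8.92)*100 = 14.3498 %


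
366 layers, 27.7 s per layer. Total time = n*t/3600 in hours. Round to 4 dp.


t = 366 * 27.7 / 3600 = 2.8162 hrs


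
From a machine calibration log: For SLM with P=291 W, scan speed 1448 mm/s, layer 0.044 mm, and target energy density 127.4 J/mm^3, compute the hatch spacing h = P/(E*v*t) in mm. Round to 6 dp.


h = 291 / (127.4*1448*0.044) = 0.035851 mm


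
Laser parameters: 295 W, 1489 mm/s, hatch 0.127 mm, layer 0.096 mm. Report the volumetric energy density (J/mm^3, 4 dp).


E = 295 / (1489*0.127*0.096) = 16.25 J/mm^3


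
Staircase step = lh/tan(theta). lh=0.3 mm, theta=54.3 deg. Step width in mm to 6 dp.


step = 0.3 / tan(54.3) = 0.215572 mm


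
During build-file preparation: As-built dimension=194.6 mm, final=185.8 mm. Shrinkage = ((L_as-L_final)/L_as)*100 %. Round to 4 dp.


Shrinkage = ((194.6-185.8)/194.6)*100 = 4.5221 %


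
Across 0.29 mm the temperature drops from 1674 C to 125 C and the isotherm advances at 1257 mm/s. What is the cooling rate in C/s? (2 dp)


G = (1674-125)/0.29 = 5341.37931034 C/mm
CR = 5341.37931034 * 1257 = 6714113.79 C/s


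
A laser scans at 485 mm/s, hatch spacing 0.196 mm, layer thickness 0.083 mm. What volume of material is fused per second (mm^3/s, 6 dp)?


Rate = 485 * 0.196 * 0.083 = 7.88998 mm^3/s


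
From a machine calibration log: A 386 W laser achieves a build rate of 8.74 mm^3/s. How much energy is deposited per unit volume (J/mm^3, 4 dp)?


SE = 386 / 8.74 = 44.1648 J/mm^3


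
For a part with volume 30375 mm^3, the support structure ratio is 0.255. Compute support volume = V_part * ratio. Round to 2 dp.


V_support = 30375 * 0.255 = 7745.63 mm^3


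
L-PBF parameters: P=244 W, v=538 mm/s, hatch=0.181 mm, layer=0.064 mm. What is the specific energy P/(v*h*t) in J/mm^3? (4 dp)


Build rate = 538 * 0.181 * 0.064 = 6.232192 mm^3/s
SE = 244 / 6.232192 = 39.1516 J/mm^3


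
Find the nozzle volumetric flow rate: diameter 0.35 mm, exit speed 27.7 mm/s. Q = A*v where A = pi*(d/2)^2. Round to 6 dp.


A = pi*(0.35/2)^2 = 0.09621128 mm^2
Q = 0.09621128 * 27.7 = 2.665052 mm^3/s


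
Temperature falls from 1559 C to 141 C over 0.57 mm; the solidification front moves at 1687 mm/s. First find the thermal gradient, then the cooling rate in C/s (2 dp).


G = (1559-141)/0.57 = 2487.71929825 C/mm
CR = 2487.71929825 * 1687 = 4196782.46 C/s


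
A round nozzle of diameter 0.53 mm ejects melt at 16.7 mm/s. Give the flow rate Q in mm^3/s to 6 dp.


A = pi*(0.53/2)^2 = 0.22061834 mm^2
Q = 0.22061834 * 16.7 = 3.684326 mm^3/s


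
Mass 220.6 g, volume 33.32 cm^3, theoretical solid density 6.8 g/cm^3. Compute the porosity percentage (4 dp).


rho_part = 220.6 / 33.32 = 6.62064826 g/cm^3
Porosity = (1 - 6.62064826/6.8)*100 = 2.6375 %


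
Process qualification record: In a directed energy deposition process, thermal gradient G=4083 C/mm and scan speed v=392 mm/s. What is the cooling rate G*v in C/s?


CR = 4083 * 392 = 1600536 C/s


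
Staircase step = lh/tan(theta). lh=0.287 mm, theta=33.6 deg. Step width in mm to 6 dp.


step = 0.287 / tan(33.6) = 0.43197 mm


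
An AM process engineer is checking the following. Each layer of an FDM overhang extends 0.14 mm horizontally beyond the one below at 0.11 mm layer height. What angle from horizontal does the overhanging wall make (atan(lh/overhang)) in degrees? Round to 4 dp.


angle = atan(0.11/0.14) = 38.1572 degrees


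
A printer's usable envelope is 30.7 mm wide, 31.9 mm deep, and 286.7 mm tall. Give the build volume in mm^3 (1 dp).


V = 30.7 * 31.9 * 286.7 = 280773.9 mm^3


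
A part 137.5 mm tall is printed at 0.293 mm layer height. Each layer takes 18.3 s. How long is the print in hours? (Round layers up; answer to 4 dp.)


Layers = ceil(137.5/0.293) = 470
t = 470 * 18.3 / 3600 = 2.3892 hrs


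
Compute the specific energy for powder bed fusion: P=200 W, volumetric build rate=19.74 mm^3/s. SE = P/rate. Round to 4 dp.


SE = 200 / 19.74 = 10.1317 J/mm^3


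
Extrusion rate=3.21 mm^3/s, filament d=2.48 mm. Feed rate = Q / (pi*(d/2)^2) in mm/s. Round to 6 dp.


A = pi*(2.48/2)^2 = 4.830513
v = 3.21 / 4.830513 = 0.664526 mm/s


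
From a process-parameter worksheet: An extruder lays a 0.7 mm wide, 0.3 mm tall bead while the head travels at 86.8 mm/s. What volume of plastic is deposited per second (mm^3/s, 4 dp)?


Rate = 0.7 * 0.3 * 86.8 = 18.228 mm^3/s


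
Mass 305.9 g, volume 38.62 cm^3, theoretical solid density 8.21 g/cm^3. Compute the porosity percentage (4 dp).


rho_part = 305.9 / 38.62 = 7.92076644 g/cm^3
Porosity = (1 - 7.92076644/8.21)*100 = 3.5229 %


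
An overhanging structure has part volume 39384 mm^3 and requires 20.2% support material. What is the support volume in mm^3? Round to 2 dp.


V_support = 39384 * 0.202 = 7955.57 mm^3


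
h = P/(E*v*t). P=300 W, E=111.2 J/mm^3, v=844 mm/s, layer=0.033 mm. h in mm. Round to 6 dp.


h = 300 / (111.2*844*0.033) = 0.096863 mm


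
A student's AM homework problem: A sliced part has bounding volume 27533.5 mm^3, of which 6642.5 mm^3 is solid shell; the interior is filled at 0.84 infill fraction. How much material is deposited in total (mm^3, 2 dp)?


V_infill = (27533.5 - 6642.5) * 0.84 = 17548.44
V_total = 6642.5 + 17548.44 = 24190.94 mm^3


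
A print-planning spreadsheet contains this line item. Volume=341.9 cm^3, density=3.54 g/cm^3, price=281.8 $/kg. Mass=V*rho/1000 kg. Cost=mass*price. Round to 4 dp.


Mass = 341.9*3.54/1000 = 1.210326 kg
Cost = 1.210326 * 281.8 = 341.0699 $


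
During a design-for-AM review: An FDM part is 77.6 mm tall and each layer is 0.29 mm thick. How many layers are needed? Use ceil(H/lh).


Layers = ceil(77.6/0.29) = 268


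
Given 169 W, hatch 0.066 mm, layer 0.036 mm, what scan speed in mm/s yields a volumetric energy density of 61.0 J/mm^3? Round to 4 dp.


v = 169 / (61.0*0.066*0.036) = 1166.0319 mm/s


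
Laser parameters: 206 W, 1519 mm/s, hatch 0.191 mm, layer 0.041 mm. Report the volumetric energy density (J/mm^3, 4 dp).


E = 206 / (1519*0.191*0.041) = 17.3178 J/mm^3


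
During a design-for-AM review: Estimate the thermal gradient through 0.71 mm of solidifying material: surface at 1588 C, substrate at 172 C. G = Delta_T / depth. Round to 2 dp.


G = (1588-172)/0.71 = 1994.37 C/mm


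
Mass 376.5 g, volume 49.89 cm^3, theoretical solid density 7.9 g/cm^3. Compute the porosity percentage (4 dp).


rho_part = 376.5 / 49.89 = 7.54660253 g/cm^3
Porosity = (1 - 7.54660253/7.9)*100 = 4.4734 %


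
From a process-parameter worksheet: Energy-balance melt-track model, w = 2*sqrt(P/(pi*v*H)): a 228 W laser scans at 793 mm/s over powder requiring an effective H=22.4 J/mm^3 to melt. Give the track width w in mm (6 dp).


w = 2*sqrt(228/(pi*793*22.4)) = 0.127839 mm


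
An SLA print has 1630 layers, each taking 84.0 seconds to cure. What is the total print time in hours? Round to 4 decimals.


t = 1630 * 84.0 / 3600 = 38.0333 hrs


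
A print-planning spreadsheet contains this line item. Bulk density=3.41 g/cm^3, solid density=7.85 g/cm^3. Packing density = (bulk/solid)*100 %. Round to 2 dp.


Packing = (3.41/7.85)*100 = 43.44 %


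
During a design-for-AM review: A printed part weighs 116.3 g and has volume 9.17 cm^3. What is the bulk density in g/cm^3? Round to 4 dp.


rho = 116.3 / 9.17 = 12.6827 g/cm^3


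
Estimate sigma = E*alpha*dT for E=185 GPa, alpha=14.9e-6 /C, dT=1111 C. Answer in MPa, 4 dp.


sigma = 185*1000 * 14.9e-6 * 1111 = 3062.4715 MPa


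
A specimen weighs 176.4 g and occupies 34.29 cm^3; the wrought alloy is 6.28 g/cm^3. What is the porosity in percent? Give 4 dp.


rho_part = 176.4 / 34.29 = 5.14435696 g/cm^3
Porosity = (1 - 5.14435696/6.28)*100 = 18.0835 %


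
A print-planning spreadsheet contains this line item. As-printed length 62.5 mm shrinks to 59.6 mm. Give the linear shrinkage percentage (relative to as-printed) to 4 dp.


Shrinkage = ((62.5-59.6)/62.5)*100 = 4.64 %


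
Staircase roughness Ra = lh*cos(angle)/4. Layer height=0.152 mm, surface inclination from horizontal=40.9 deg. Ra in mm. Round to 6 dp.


Ra = 0.152 * cos(40.9) / 4 = 0.028722 mm


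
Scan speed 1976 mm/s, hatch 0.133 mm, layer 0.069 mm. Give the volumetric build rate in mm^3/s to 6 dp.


Rate = 1976 * 0.133 * 0.069 = 18.133752 mm^3/s


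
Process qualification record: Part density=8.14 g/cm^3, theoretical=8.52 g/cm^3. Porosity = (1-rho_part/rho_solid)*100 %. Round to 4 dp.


Porosity = (1-8.14/8.52)*100 = 4.4601 %


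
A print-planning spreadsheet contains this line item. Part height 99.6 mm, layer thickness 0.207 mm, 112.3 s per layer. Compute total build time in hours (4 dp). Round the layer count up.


Layers = ceil(99.6/0.207) = 482
t = 482 * 112.3 / 3600 = 15.0357 hrs


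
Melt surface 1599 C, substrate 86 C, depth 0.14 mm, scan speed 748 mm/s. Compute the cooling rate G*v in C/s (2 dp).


G = (1599-86)/0.14 = 10807.14285714 C/mm
CR = 10807.14285714 * 748 = 8083742.86 C/s


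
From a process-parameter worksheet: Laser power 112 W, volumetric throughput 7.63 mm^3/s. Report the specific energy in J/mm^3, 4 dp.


SE = 112 / 7.63 = 14.6789 J/mm^3


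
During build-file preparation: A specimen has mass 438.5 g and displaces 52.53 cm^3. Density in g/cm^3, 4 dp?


rho = 438.5 / 52.53 = 8.3476 g/cm^3


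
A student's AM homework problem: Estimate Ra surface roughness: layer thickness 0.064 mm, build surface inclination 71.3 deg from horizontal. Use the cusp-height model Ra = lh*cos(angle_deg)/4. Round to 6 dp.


Ra = 0.064 * cos(71.3) / 4 = 0.00513 mm


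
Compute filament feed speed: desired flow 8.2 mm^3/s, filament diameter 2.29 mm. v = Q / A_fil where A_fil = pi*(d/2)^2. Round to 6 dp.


A = pi*(2.29/2)^2 = 4.118707
v = 8.2 / 4.118707 = 1.990916 mm/s


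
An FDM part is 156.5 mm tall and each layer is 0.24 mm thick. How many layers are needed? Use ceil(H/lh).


Layers = ceil(156.5/0.24) = 653


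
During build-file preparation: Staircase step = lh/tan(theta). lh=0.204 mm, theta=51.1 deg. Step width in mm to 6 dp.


step = 0.204 / tan(51.1) = 0.164607 mm


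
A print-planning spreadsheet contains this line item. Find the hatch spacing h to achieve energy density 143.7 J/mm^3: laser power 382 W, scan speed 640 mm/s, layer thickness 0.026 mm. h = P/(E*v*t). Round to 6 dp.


h = 382 / (143.7*640*0.026) = 0.159755 mm


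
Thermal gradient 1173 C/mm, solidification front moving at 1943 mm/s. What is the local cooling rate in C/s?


CR = 1173 * 1943 = 2279139 C/s


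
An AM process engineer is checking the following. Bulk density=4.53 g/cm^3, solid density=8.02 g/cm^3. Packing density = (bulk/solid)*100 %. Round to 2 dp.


Packing = (4.53/8.02)*100 = 56.48 %


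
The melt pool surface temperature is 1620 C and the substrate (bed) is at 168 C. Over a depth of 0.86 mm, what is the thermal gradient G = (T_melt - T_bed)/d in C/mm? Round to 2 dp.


G = (1620-168)/0.86 = 1688.37 C/mm


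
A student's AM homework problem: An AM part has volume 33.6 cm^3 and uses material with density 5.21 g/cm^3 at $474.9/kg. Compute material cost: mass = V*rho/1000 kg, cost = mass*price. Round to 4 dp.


Mass = 33.6*5.21/1000 = 0.175056 kg
Cost = 0.175056 * 474.9 = 83.1341 $


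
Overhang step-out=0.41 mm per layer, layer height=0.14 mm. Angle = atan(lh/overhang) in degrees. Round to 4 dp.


angle = atan(0.14/0.41) = 18.8532 degrees


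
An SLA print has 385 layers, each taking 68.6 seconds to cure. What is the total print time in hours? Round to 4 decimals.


t = 385 * 68.6 / 3600 = 7.3364 hrs


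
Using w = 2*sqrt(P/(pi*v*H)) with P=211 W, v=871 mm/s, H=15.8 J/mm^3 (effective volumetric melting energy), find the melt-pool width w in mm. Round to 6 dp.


w = 2*sqrt(211/(pi*871*15.8)) = 0.13972 mm


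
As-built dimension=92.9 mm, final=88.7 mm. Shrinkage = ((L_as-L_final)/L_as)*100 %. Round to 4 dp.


Shrinkage = ((92.9-88.7)/92.9)*100 = 4.521 %


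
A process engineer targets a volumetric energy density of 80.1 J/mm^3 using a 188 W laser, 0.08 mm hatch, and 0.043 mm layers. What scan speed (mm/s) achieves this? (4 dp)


v = 188 / (80.1*0.08*0.043) = 682.2867 mm/s


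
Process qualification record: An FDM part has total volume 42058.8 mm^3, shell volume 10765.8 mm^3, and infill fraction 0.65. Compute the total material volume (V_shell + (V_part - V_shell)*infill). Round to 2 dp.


V_infill = (42058.8 - 10765.8) * 0.65 = 20340.45
V_total = 10765.8 + 20340.45 = 31106.25 mm^3


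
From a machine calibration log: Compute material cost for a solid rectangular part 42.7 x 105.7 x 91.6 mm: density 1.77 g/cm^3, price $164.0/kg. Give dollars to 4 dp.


V = 42.7 * 105.7 * 91.6 = 413426.524 mm^3 = 413.426524 cm^3
Mass = 413.426524 * 1.77 / 1000 = 0.73176495 kg
Cost = 0.73176495 * 164.0 = 120.0095 $


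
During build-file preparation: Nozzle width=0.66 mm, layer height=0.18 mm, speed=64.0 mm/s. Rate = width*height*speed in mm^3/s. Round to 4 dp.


Rate = 0.66 * 0.18 * 64.0 = 7.6032 mm^3/s


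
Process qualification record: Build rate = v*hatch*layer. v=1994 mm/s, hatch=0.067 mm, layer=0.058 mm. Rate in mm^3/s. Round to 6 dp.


Rate = 1994 * 0.067 * 0.058 = 7.748684 mm^3/s


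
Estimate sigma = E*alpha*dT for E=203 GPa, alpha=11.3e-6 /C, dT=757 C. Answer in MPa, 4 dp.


sigma = 203*1000 * 11.3e-6 * 757 = 1736.4823 MPa


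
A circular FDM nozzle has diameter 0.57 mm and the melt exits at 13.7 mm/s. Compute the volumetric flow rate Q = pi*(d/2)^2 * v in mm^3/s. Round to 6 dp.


A = pi*(0.57/2)^2 = 0.25517586 mm^2
Q = 0.25517586 * 13.7 = 3.495909 mm^3/s


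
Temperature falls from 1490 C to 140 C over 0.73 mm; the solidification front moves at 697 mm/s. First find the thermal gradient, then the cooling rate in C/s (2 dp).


G = (1490-140)/0.73 = 1849.31506849 C/mm
CR = 1849.31506849 * 697 = 1288972.6 C/s


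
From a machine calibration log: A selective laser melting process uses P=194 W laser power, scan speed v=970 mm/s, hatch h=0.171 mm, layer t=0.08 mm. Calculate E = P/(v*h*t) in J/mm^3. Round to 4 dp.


E = 194 / (970*0.171*0.08) = 14.6199 J/mm^3


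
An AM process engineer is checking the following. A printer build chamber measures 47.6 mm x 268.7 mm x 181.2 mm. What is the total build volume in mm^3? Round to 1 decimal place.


V = 47.6 * 268.7 * 181.2 = 2317569.7 mm^3


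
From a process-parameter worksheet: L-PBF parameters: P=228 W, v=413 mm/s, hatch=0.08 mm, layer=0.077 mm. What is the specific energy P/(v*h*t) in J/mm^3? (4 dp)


Build rate = 413 * 0.08 * 0.077 = 2.54408 mm^3/s
SE = 228 / 2.54408 = 89.6198 J/mm^3


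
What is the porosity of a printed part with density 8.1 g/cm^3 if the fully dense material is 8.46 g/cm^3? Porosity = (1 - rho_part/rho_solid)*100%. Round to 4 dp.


Porosity = (1-8.1/8.46)*100 = 4.2553 %


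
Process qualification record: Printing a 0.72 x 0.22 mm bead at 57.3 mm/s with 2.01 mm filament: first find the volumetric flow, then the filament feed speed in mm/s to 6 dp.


Q = 0.72 * 0.22 * 57.3 = 9.07632 mm^3/s
A_fil = pi*(2.01/2)^2 = 3.17308712 mm^2
v_feed = 9.07632 / 3.17308712 = 2.860407 mm/s


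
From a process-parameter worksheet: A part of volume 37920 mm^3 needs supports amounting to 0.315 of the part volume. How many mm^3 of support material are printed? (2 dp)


V_support = 37920 * 0.315 = 11944.8 mm^3


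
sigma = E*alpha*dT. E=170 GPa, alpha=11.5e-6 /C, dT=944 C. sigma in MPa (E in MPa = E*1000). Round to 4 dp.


sigma = 170*1000 * 11.5e-6 * 944 = 1845.52 MPa


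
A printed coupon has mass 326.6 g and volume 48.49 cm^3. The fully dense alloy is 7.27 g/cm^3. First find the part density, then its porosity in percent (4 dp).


rho_part = 326.6 / 48.49 = 6.73540936 g/cm^3
Porosity = (1 - 6.73540936/7.27)*100 = 7.3534 %


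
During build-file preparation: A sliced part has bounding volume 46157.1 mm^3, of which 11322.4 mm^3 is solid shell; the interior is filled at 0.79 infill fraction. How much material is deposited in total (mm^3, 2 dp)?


V_infill = (46157.1 - 11322.4) * 0.79 = 27519.41
V_total = 11322.4 + 27519.41 = 38841.81 mm^3


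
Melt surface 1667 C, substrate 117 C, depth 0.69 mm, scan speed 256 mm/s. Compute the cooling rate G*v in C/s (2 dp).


G = (1667-117)/0.69 = 2246.37681159 C/mm
CR = 2246.37681159 * 256 = 575072.46 C/s


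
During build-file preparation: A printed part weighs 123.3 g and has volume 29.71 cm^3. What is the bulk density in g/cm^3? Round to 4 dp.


rho = 123.3 / 29.71 = 4.1501 g/cm^3


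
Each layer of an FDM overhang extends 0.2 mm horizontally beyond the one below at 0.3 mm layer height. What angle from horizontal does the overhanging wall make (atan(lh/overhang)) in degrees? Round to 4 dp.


angle = atan(0.3/0.2) = 56.3099 degrees


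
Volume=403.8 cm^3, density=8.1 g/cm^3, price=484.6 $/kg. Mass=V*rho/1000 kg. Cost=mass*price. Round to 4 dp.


Mass = 403.8*8.1/1000 = 3.27078 kg
Cost = 3.27078 * 484.6 = 1585.02 $


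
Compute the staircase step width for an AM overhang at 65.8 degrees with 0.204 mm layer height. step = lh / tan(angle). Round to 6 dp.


step = 0.204 / tan(65.8) = 0.091681 mm


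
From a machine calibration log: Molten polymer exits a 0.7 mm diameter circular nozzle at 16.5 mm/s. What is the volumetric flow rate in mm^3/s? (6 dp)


A = pi*(0.7/2)^2 = 0.3848451 mm^2
Q = 0.3848451 * 16.5 = 6.349944 mm^3/s


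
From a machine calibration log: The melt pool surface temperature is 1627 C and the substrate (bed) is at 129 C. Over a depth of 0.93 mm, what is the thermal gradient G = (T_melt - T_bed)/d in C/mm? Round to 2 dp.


G = (1627-129)/0.93 = 1610.75 C/mm


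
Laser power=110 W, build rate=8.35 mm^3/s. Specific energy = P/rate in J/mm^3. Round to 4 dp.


SE = 110 / 8.35 = 13.1737 J/mm^3


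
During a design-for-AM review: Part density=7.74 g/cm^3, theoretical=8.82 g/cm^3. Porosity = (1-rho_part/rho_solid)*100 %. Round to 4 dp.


Porosity = (1-7.74/8.82)*100 = 12.2449 %


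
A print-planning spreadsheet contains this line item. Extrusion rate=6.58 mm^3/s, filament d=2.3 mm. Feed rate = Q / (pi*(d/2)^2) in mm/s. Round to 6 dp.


A = pi*(2.3/2)^2 = 4.154756
v = 6.58 / 4.154756 = 1.583727 mm/s


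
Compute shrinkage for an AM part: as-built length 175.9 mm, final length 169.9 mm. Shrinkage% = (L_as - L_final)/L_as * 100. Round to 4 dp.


Shrinkage = ((175.9-169.9)/175.9)*100 = 3.411 %


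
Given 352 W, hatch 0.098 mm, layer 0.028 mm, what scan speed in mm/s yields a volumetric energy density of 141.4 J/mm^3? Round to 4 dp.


v = 352 / (141.4*0.098*0.028) = 907.2128 mm/s


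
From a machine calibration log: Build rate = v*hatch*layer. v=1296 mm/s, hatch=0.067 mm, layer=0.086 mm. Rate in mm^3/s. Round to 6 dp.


Rate = 1296 * 0.067 * 0.086 = 7.467552 mm^3/s


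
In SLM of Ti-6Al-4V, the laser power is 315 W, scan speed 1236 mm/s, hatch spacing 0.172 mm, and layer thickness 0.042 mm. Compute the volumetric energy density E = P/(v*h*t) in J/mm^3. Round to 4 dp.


E = 315 / (1236*0.172*0.042) = 35.2788 J/mm^3


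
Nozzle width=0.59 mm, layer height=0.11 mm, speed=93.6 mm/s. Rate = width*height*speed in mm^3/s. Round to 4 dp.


Rate = 0.59 * 0.11 * 93.6 = 6.0746 mm^3/s


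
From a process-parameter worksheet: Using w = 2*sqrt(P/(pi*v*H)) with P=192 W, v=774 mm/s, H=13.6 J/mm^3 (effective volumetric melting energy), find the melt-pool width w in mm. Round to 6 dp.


w = 2*sqrt(192/(pi*774*13.6)) = 0.152393 mm


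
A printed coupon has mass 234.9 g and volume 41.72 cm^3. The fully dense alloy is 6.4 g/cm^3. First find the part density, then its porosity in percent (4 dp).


rho_part = 234.9 / 41.72 = 5.6303931 g/cm^3
Porosity = (1 - 5.6303931/6.4)*100 = 12.0251 %


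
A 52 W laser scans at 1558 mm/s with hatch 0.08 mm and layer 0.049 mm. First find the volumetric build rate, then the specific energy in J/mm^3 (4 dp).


Build rate = 1558 * 0.08 * 0.049 = 6.10736 mm^3/s
SE = 52 / 6.10736 = 8.5143 J/mm^3


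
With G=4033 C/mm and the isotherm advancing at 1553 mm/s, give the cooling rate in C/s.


CR = 4033 * 1553 = 6263249 C/s


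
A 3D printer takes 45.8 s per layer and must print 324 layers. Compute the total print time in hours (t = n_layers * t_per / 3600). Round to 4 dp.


t = 324 * 45.8 / 3600 = 4.122 hrs


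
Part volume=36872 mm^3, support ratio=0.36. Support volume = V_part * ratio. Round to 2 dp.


V_support = 36872 * 0.36 = 13273.92 mm^3


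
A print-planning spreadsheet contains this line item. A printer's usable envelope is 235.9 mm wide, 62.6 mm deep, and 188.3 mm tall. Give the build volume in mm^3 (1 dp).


V = 235.9 * 62.6 * 188.3 = 2780690.1 mm^3


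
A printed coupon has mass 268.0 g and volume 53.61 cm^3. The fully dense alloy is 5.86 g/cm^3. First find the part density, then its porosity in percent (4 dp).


rho_part = 268.0 / 53.61 = 4.99906734 g/cm^3
Porosity = (1 - 4.99906734/5.86)*100 = 14.6917 %


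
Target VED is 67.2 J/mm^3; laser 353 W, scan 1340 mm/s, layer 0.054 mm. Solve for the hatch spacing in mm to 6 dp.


h = 353 / (67.2*1340*0.054) = 0.072595 mm


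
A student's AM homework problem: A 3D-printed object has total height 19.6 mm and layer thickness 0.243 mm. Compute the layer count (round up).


Layers = ceil(19.6/0.243) = 81


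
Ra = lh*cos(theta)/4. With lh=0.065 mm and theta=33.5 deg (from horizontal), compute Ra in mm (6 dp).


Ra = 0.065 * cos(33.5) / 4 = 0.013551 mm


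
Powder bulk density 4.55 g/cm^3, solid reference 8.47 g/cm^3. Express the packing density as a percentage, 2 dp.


Packing = (4.55/8.47)*100 = 53.72 %


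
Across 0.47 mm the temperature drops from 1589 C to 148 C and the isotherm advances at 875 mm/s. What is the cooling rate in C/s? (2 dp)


G = (1589-148)/0.47 = 3065.95744681 C/mm
CR = 3065.95744681 * 875 = 2682712.77 C/s


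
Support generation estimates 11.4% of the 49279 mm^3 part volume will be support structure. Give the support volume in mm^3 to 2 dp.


V_support = 49279 * 0.114 = 5617.81 mm^3


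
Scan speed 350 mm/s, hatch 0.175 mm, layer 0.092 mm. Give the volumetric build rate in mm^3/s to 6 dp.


Rate = 350 * 0.175 * 0.092 = 5.635 mm^3/s


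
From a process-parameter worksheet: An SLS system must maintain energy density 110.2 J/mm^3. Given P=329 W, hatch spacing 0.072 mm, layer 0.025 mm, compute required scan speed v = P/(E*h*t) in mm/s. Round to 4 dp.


v = 329 / (110.2*0.072*0.025) = 1658.6005 mm/s


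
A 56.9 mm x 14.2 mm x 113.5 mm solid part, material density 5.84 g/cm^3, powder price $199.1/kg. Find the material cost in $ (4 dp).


V = 56.9 * 14.2 * 113.5 = 91705.73 mm^3 = 91.70573 cm^3
Mass = 91.70573 * 5.84 / 1000 = 0.53556146 kg
Cost = 0.53556146 * 199.1 = 106.6303 $


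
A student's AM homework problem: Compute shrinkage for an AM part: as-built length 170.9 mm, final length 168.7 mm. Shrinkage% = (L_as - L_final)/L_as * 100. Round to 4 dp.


Shrinkage = ((170.9-168.7)/170.9)*100 = 1.2873 %


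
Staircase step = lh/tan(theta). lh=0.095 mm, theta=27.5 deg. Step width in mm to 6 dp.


step = 0.095 / tan(27.5) = 0.182493 mm


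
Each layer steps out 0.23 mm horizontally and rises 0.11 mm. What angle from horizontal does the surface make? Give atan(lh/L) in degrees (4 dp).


angle = atan(0.11/0.23) = 25.56 degrees


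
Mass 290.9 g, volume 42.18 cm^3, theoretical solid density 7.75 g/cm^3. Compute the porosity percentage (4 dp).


rho_part = 290.9 / 42.18 = 6.89663348 g/cm^3
Porosity = (1 - 6.89663348/7.75)*100 = 11.0112 %


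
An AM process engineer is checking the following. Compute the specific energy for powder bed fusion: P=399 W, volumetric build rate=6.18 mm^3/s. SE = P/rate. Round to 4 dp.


SE = 399 / 6.18 = 64.5631 J/mm^3


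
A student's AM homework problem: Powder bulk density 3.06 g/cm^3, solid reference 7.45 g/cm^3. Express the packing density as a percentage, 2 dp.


Packing = (3.06/7.45)*100 = 41.07 %


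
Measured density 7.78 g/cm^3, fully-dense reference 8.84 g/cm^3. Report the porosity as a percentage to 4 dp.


Porosity = (1-7.78/8.84)*100 = 11.991 %


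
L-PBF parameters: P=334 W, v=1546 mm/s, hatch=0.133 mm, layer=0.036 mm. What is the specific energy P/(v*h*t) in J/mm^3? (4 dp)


Build rate = 1546 * 0.133 * 0.036 = 7.402248 mm^3/s
SE = 334 / 7.402248 = 45.1214 J/mm^3


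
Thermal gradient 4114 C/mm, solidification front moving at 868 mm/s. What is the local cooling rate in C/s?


CR = 4114 * 868 = 3570952 C/s


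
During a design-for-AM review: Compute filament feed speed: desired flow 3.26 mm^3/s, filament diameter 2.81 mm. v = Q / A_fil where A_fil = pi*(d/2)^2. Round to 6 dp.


A = pi*(2.81/2)^2 = 6.201582
v = 3.26 / 6.201582 = 0.525672 mm/s


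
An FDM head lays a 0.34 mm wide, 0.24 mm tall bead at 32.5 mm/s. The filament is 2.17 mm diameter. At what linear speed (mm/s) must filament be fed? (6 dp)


Q = 0.34 * 0.24 * 32.5 = 2.652 mm^3/s
A_fil = pi*(2.17/2)^2 = 3.69836141 mm^2
v_feed = 2.652 / 3.69836141 = 0.717074 mm/s


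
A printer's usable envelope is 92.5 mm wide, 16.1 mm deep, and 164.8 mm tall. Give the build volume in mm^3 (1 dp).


V = 92.5 * 16.1 * 164.8 = 245428.4 mm^3
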